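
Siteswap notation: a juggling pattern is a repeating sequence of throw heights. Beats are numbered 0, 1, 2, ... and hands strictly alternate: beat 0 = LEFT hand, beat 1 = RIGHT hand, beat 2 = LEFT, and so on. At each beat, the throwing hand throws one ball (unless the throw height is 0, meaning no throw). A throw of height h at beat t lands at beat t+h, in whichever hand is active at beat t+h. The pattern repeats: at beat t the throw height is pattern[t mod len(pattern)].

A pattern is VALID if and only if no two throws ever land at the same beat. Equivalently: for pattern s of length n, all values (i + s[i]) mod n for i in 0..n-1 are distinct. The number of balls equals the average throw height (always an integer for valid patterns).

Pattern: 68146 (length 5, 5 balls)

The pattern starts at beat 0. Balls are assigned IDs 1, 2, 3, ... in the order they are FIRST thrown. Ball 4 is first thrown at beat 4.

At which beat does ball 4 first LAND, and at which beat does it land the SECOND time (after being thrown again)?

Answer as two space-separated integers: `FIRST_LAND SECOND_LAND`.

Answer: 10 16

Derivation:
Beat 0 (L): throw ball1 h=6 -> lands@6:L; in-air after throw: [b1@6:L]
Beat 1 (R): throw ball2 h=8 -> lands@9:R; in-air after throw: [b1@6:L b2@9:R]
Beat 2 (L): throw ball3 h=1 -> lands@3:R; in-air after throw: [b3@3:R b1@6:L b2@9:R]
Beat 3 (R): throw ball3 h=4 -> lands@7:R; in-air after throw: [b1@6:L b3@7:R b2@9:R]
Beat 4 (L): throw ball4 h=6 -> lands@10:L; in-air after throw: [b1@6:L b3@7:R b2@9:R b4@10:L]
Beat 5 (R): throw ball5 h=6 -> lands@11:R; in-air after throw: [b1@6:L b3@7:R b2@9:R b4@10:L b5@11:R]
Beat 6 (L): throw ball1 h=8 -> lands@14:L; in-air after throw: [b3@7:R b2@9:R b4@10:L b5@11:R b1@14:L]
Beat 7 (R): throw ball3 h=1 -> lands@8:L; in-air after throw: [b3@8:L b2@9:R b4@10:L b5@11:R b1@14:L]
Beat 8 (L): throw ball3 h=4 -> lands@12:L; in-air after throw: [b2@9:R b4@10:L b5@11:R b3@12:L b1@14:L]
Beat 9 (R): throw ball2 h=6 -> lands@15:R; in-air after throw: [b4@10:L b5@11:R b3@12:L b1@14:L b2@15:R]
Beat 10 (L): throw ball4 h=6 -> lands@16:L; in-air after throw: [b5@11:R b3@12:L b1@14:L b2@15:R b4@16:L]
Beat 11 (R): throw ball5 h=8 -> lands@19:R; in-air after throw: [b3@12:L b1@14:L b2@15:R b4@16:L b5@19:R]
Beat 12 (L): throw ball3 h=1 -> lands@13:R; in-air after throw: [b3@13:R b1@14:L b2@15:R b4@16:L b5@19:R]
Beat 13 (R): throw ball3 h=4 -> lands@17:R; in-air after throw: [b1@14:L b2@15:R b4@16:L b3@17:R b5@19:R]
Ball 4: thrown@4 h=6 -> first land @10; rethrown@10 h=6 -> second land @16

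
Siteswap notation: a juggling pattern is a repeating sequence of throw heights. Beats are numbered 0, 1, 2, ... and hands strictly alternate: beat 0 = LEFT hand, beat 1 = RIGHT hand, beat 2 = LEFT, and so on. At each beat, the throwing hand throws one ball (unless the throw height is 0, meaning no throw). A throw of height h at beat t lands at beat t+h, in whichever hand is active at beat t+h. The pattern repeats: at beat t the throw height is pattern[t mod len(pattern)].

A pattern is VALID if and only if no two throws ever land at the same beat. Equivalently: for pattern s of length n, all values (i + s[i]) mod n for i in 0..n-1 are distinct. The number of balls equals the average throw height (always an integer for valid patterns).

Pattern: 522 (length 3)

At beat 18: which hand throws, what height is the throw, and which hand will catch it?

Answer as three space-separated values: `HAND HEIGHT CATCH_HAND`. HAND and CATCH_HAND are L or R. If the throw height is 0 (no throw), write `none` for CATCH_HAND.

Beat 18: 18 mod 2 = 0, so hand = L
Throw height = pattern[18 mod 3] = pattern[0] = 5
Lands at beat 18+5=23, 23 mod 2 = 1, so catch hand = R

Answer: L 5 R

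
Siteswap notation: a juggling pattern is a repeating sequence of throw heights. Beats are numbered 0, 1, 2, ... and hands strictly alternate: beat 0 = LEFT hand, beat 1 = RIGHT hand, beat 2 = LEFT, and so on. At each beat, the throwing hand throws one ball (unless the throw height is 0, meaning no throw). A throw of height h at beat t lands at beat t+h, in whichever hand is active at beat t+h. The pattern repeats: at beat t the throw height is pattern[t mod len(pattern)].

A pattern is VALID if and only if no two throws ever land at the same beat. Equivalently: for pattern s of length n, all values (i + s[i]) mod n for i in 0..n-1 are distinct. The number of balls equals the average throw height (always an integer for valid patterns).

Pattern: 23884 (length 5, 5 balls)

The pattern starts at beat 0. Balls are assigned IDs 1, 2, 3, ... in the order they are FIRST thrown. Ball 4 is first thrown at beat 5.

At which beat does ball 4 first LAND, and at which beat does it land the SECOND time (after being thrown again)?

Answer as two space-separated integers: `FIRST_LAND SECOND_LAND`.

Answer: 7 15

Derivation:
Beat 0 (L): throw ball1 h=2 -> lands@2:L; in-air after throw: [b1@2:L]
Beat 1 (R): throw ball2 h=3 -> lands@4:L; in-air after throw: [b1@2:L b2@4:L]
Beat 2 (L): throw ball1 h=8 -> lands@10:L; in-air after throw: [b2@4:L b1@10:L]
Beat 3 (R): throw ball3 h=8 -> lands@11:R; in-air after throw: [b2@4:L b1@10:L b3@11:R]
Beat 4 (L): throw ball2 h=4 -> lands@8:L; in-air after throw: [b2@8:L b1@10:L b3@11:R]
Beat 5 (R): throw ball4 h=2 -> lands@7:R; in-air after throw: [b4@7:R b2@8:L b1@10:L b3@11:R]
Beat 6 (L): throw ball5 h=3 -> lands@9:R; in-air after throw: [b4@7:R b2@8:L b5@9:R b1@10:L b3@11:R]
Beat 7 (R): throw ball4 h=8 -> lands@15:R; in-air after throw: [b2@8:L b5@9:R b1@10:L b3@11:R b4@15:R]
Beat 8 (L): throw ball2 h=8 -> lands@16:L; in-air after throw: [b5@9:R b1@10:L b3@11:R b4@15:R b2@16:L]
Beat 9 (R): throw ball5 h=4 -> lands@13:R; in-air after throw: [b1@10:L b3@11:R b5@13:R b4@15:R b2@16:L]
Beat 10 (L): throw ball1 h=2 -> lands@12:L; in-air after throw: [b3@11:R b1@12:L b5@13:R b4@15:R b2@16:L]
Beat 11 (R): throw ball3 h=3 -> lands@14:L; in-air after throw: [b1@12:L b5@13:R b3@14:L b4@15:R b2@16:L]
Beat 12 (L): throw ball1 h=8 -> lands@20:L; in-air after throw: [b5@13:R b3@14:L b4@15:R b2@16:L b1@20:L]
Beat 13 (R): throw ball5 h=8 -> lands@21:R; in-air after throw: [b3@14:L b4@15:R b2@16:L b1@20:L b5@21:R]
Beat 14 (L): throw ball3 h=4 -> lands@18:L; in-air after throw: [b4@15:R b2@16:L b3@18:L b1@20:L b5@21:R]
Beat 15 (R): throw ball4 h=2 -> lands@17:R; in-air after throw: [b2@16:L b4@17:R b3@18:L b1@20:L b5@21:R]
Ball 4: thrown@5 h=2 -> first land @7; rethrown@7 h=8 -> second land @15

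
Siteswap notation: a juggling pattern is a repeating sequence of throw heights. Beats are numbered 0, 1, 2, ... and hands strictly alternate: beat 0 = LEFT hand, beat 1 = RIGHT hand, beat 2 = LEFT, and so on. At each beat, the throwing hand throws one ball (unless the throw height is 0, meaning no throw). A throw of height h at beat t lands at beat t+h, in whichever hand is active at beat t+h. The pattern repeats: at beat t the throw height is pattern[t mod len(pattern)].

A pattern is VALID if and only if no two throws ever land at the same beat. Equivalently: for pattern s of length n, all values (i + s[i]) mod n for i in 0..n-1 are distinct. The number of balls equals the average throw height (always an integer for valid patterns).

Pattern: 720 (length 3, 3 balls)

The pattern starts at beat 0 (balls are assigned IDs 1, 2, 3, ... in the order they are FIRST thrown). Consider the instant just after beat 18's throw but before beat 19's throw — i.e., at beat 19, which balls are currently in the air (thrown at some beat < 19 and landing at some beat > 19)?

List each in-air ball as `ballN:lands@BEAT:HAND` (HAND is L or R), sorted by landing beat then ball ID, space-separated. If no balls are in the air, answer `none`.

Answer: ball3:lands@22:L ball1:lands@25:R

Derivation:
Beat 0 (L): throw ball1 h=7 -> lands@7:R; in-air after throw: [b1@7:R]
Beat 1 (R): throw ball2 h=2 -> lands@3:R; in-air after throw: [b2@3:R b1@7:R]
Beat 3 (R): throw ball2 h=7 -> lands@10:L; in-air after throw: [b1@7:R b2@10:L]
Beat 4 (L): throw ball3 h=2 -> lands@6:L; in-air after throw: [b3@6:L b1@7:R b2@10:L]
Beat 6 (L): throw ball3 h=7 -> lands@13:R; in-air after throw: [b1@7:R b2@10:L b3@13:R]
Beat 7 (R): throw ball1 h=2 -> lands@9:R; in-air after throw: [b1@9:R b2@10:L b3@13:R]
Beat 9 (R): throw ball1 h=7 -> lands@16:L; in-air after throw: [b2@10:L b3@13:R b1@16:L]
Beat 10 (L): throw ball2 h=2 -> lands@12:L; in-air after throw: [b2@12:L b3@13:R b1@16:L]
Beat 12 (L): throw ball2 h=7 -> lands@19:R; in-air after throw: [b3@13:R b1@16:L b2@19:R]
Beat 13 (R): throw ball3 h=2 -> lands@15:R; in-air after throw: [b3@15:R b1@16:L b2@19:R]
Beat 15 (R): throw ball3 h=7 -> lands@22:L; in-air after throw: [b1@16:L b2@19:R b3@22:L]
Beat 16 (L): throw ball1 h=2 -> lands@18:L; in-air after throw: [b1@18:L b2@19:R b3@22:L]
Beat 18 (L): throw ball1 h=7 -> lands@25:R; in-air after throw: [b2@19:R b3@22:L b1@25:R]
Beat 19 (R): throw ball2 h=2 -> lands@21:R; in-air after throw: [b2@21:R b3@22:L b1@25:R]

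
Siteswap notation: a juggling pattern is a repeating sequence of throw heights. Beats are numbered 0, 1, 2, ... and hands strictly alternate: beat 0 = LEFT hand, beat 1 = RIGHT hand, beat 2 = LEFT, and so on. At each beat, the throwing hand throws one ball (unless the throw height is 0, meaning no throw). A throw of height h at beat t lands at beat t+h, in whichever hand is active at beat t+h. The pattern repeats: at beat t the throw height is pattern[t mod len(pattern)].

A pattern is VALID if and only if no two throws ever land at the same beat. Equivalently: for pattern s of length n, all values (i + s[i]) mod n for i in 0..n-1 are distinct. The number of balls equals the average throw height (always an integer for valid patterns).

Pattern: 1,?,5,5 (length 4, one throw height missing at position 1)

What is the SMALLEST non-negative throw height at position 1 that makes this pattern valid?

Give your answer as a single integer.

i=0: (0 + 1) mod 4 = 1
i=1: s[i]=? (unknown)
i=2: (2 + 5) mod 4 = 3
i=3: (3 + 5) mod 4 = 0
Known residues: [0, 1, 3]; need a permutation of 0..3, so missing residue r = 2
Need (1 + s) mod 4 = 2; smallest s = (2 - 1) mod 4 = 1

Answer: 1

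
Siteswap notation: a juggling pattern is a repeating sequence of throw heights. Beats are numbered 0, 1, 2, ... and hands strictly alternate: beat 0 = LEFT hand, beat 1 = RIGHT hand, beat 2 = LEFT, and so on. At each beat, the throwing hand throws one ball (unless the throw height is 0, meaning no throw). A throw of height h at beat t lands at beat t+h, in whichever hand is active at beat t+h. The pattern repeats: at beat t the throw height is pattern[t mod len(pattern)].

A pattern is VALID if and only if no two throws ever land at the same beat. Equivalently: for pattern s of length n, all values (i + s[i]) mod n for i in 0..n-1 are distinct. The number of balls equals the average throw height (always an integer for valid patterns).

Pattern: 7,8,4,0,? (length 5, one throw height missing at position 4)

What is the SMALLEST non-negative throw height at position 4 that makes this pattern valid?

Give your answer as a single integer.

i=0: (0 + 7) mod 5 = 2
i=1: (1 + 8) mod 5 = 4
i=2: (2 + 4) mod 5 = 1
i=3: (3 + 0) mod 5 = 3
i=4: s[i]=? (unknown)
Known residues: [1, 2, 3, 4]; need a permutation of 0..4, so missing residue r = 0
Need (4 + s) mod 5 = 0; smallest s = (0 - 4) mod 5 = 1

Answer: 1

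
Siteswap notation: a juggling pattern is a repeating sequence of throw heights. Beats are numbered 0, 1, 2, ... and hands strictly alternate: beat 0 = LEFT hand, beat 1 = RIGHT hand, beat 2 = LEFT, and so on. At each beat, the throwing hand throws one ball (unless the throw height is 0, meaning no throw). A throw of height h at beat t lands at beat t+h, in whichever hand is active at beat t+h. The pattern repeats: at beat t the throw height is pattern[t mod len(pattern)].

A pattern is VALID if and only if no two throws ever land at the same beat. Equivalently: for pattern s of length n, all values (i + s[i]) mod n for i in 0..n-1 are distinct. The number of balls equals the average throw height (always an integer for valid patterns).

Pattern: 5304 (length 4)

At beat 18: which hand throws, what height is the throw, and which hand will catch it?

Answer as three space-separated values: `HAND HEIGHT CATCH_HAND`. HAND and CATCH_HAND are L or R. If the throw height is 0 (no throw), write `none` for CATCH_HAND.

Beat 18: 18 mod 2 = 0, so hand = L
Throw height = pattern[18 mod 4] = pattern[2] = 0

Answer: L 0 none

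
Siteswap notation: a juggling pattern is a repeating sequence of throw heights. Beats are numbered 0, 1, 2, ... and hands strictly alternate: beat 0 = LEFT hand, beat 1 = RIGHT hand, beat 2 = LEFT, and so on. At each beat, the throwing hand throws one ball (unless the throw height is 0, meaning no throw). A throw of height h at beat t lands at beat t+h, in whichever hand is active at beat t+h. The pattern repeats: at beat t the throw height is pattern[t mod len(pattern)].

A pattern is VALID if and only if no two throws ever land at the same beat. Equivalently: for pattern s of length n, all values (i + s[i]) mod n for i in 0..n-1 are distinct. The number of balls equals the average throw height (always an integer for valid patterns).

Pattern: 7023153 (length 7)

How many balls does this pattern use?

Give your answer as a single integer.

Pattern = [7, 0, 2, 3, 1, 5, 3], length n = 7
  position 0: throw height = 7, running sum = 7
  position 1: throw height = 0, running sum = 7
  position 2: throw height = 2, running sum = 9
  position 3: throw height = 3, running sum = 12
  position 4: throw height = 1, running sum = 13
  position 5: throw height = 5, running sum = 18
  position 6: throw height = 3, running sum = 21
Total sum = 21; balls = sum / n = 21 / 7 = 3

Answer: 3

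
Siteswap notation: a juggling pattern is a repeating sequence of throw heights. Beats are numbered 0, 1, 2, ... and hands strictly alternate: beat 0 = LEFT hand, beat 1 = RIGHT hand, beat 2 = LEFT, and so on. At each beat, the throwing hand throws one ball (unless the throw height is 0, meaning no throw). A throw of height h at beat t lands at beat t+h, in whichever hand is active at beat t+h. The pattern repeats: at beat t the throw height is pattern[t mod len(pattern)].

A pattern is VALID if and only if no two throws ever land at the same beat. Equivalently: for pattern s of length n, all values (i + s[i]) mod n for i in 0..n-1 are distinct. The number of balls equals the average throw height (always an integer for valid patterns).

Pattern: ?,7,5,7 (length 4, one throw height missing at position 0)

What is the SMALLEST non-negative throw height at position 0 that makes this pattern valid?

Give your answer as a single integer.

i=0: s[i]=? (unknown)
i=1: (1 + 7) mod 4 = 0
i=2: (2 + 5) mod 4 = 3
i=3: (3 + 7) mod 4 = 2
Known residues: [0, 2, 3]; need a permutation of 0..3, so missing residue r = 1
Need (0 + s) mod 4 = 1; smallest s = (1 - 0) mod 4 = 1

Answer: 1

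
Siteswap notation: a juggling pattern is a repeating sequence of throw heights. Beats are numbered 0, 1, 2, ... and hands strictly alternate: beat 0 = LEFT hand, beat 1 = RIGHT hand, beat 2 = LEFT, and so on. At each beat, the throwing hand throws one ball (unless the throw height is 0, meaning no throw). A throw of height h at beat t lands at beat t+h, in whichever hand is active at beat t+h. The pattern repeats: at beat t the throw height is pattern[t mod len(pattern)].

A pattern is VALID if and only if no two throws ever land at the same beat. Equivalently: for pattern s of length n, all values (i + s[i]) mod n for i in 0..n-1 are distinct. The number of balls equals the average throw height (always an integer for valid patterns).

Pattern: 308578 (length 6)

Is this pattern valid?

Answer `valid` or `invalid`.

i=0: (i + s[i]) mod n = (0 + 3) mod 6 = 3
i=1: (i + s[i]) mod n = (1 + 0) mod 6 = 1
i=2: (i + s[i]) mod n = (2 + 8) mod 6 = 4
i=3: (i + s[i]) mod n = (3 + 5) mod 6 = 2
i=4: (i + s[i]) mod n = (4 + 7) mod 6 = 5
i=5: (i + s[i]) mod n = (5 + 8) mod 6 = 1
Residues: [3, 1, 4, 2, 5, 1], distinct: False

Answer: invalid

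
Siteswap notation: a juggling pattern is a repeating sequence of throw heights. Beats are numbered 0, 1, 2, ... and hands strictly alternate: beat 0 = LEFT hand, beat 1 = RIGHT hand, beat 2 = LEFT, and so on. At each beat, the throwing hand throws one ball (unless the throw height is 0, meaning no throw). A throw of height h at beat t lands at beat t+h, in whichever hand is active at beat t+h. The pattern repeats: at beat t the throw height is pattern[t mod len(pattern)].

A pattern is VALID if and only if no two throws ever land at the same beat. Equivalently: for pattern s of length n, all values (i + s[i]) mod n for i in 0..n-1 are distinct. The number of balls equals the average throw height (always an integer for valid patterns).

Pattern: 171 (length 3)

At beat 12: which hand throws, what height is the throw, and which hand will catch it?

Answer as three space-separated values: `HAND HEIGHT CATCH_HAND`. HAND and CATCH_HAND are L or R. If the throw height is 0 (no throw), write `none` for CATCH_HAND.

Beat 12: 12 mod 2 = 0, so hand = L
Throw height = pattern[12 mod 3] = pattern[0] = 1
Lands at beat 12+1=13, 13 mod 2 = 1, so catch hand = R

Answer: L 1 R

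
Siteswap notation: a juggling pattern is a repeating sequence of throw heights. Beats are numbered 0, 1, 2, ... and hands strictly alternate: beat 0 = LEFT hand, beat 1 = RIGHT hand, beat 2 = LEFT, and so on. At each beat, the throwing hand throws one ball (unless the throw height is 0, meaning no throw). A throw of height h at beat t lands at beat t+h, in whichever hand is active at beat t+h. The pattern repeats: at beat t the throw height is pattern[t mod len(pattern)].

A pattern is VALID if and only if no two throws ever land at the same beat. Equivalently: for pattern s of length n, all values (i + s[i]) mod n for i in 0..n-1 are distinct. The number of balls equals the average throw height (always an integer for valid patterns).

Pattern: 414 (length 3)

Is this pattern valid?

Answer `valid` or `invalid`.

Answer: valid

Derivation:
i=0: (i + s[i]) mod n = (0 + 4) mod 3 = 1
i=1: (i + s[i]) mod n = (1 + 1) mod 3 = 2
i=2: (i + s[i]) mod n = (2 + 4) mod 3 = 0
Residues: [1, 2, 0], distinct: True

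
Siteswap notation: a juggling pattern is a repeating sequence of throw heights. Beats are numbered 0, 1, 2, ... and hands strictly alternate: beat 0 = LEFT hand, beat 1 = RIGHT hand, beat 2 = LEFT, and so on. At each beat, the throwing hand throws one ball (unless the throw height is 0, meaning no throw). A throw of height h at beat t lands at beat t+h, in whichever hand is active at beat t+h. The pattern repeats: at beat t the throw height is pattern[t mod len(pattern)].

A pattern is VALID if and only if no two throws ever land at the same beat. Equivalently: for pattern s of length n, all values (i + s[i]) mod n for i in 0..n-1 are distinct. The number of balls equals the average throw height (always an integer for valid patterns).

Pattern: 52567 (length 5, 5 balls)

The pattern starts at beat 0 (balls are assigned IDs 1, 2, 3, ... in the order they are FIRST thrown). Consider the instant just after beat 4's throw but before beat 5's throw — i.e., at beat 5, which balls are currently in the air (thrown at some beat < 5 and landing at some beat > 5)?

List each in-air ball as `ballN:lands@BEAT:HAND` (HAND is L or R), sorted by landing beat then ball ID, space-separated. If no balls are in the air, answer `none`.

Answer: ball3:lands@7:R ball2:lands@9:R ball4:lands@11:R

Derivation:
Beat 0 (L): throw ball1 h=5 -> lands@5:R; in-air after throw: [b1@5:R]
Beat 1 (R): throw ball2 h=2 -> lands@3:R; in-air after throw: [b2@3:R b1@5:R]
Beat 2 (L): throw ball3 h=5 -> lands@7:R; in-air after throw: [b2@3:R b1@5:R b3@7:R]
Beat 3 (R): throw ball2 h=6 -> lands@9:R; in-air after throw: [b1@5:R b3@7:R b2@9:R]
Beat 4 (L): throw ball4 h=7 -> lands@11:R; in-air after throw: [b1@5:R b3@7:R b2@9:R b4@11:R]
Beat 5 (R): throw ball1 h=5 -> lands@10:L; in-air after throw: [b3@7:R b2@9:R b1@10:L b4@11:R]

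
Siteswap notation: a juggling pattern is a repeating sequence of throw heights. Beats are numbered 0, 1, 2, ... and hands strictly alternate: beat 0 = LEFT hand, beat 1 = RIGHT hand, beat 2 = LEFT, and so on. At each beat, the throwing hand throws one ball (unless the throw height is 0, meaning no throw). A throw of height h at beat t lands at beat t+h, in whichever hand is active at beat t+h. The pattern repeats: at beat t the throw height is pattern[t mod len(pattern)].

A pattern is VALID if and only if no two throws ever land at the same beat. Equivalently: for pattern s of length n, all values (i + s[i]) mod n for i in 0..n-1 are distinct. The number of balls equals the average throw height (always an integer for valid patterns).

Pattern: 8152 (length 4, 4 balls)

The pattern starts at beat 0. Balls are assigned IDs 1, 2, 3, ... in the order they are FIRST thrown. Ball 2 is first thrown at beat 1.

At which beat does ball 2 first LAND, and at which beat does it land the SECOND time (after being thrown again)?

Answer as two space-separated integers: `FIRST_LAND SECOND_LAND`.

Beat 0 (L): throw ball1 h=8 -> lands@8:L; in-air after throw: [b1@8:L]
Beat 1 (R): throw ball2 h=1 -> lands@2:L; in-air after throw: [b2@2:L b1@8:L]
Beat 2 (L): throw ball2 h=5 -> lands@7:R; in-air after throw: [b2@7:R b1@8:L]
Beat 3 (R): throw ball3 h=2 -> lands@5:R; in-air after throw: [b3@5:R b2@7:R b1@8:L]
Beat 4 (L): throw ball4 h=8 -> lands@12:L; in-air after throw: [b3@5:R b2@7:R b1@8:L b4@12:L]
Beat 5 (R): throw ball3 h=1 -> lands@6:L; in-air after throw: [b3@6:L b2@7:R b1@8:L b4@12:L]
Beat 6 (L): throw ball3 h=5 -> lands@11:R; in-air after throw: [b2@7:R b1@8:L b3@11:R b4@12:L]
Beat 7 (R): throw ball2 h=2 -> lands@9:R; in-air after throw: [b1@8:L b2@9:R b3@11:R b4@12:L]
Ball 2: thrown@1 h=1 -> first land @2; rethrown@2 h=5 -> second land @7

Answer: 2 7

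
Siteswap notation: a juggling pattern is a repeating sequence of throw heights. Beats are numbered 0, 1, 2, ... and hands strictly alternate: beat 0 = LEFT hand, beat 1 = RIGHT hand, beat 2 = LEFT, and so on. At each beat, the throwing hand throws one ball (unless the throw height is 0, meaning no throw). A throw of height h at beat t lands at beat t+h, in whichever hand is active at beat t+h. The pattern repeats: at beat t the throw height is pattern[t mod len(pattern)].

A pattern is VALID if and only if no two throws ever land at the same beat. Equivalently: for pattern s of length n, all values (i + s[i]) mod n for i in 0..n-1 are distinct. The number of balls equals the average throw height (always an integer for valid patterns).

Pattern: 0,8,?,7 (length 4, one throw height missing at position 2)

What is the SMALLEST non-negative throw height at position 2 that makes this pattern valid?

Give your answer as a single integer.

i=0: (0 + 0) mod 4 = 0
i=1: (1 + 8) mod 4 = 1
i=2: s[i]=? (unknown)
i=3: (3 + 7) mod 4 = 2
Known residues: [0, 1, 2]; need a permutation of 0..3, so missing residue r = 3
Need (2 + s) mod 4 = 3; smallest s = (3 - 2) mod 4 = 1

Answer: 1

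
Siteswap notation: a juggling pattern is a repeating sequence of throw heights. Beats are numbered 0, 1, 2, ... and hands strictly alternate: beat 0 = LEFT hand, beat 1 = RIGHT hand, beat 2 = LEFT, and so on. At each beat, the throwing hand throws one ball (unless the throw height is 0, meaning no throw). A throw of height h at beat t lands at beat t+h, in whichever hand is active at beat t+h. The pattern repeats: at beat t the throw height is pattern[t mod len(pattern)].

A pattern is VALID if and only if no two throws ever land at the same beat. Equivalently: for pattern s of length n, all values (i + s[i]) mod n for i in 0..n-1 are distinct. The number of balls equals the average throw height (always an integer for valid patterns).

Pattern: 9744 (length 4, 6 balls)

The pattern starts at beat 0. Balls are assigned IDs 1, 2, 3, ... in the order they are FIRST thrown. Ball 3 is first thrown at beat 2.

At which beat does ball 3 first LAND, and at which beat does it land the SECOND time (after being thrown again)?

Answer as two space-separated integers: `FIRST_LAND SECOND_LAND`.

Answer: 6 10

Derivation:
Beat 0 (L): throw ball1 h=9 -> lands@9:R; in-air after throw: [b1@9:R]
Beat 1 (R): throw ball2 h=7 -> lands@8:L; in-air after throw: [b2@8:L b1@9:R]
Beat 2 (L): throw ball3 h=4 -> lands@6:L; in-air after throw: [b3@6:L b2@8:L b1@9:R]
Beat 3 (R): throw ball4 h=4 -> lands@7:R; in-air after throw: [b3@6:L b4@7:R b2@8:L b1@9:R]
Beat 4 (L): throw ball5 h=9 -> lands@13:R; in-air after throw: [b3@6:L b4@7:R b2@8:L b1@9:R b5@13:R]
Beat 5 (R): throw ball6 h=7 -> lands@12:L; in-air after throw: [b3@6:L b4@7:R b2@8:L b1@9:R b6@12:L b5@13:R]
Beat 6 (L): throw ball3 h=4 -> lands@10:L; in-air after throw: [b4@7:R b2@8:L b1@9:R b3@10:L b6@12:L b5@13:R]
Beat 7 (R): throw ball4 h=4 -> lands@11:R; in-air after throw: [b2@8:L b1@9:R b3@10:L b4@11:R b6@12:L b5@13:R]
Beat 8 (L): throw ball2 h=9 -> lands@17:R; in-air after throw: [b1@9:R b3@10:L b4@11:R b6@12:L b5@13:R b2@17:R]
Beat 9 (R): throw ball1 h=7 -> lands@16:L; in-air after throw: [b3@10:L b4@11:R b6@12:L b5@13:R b1@16:L b2@17:R]
Beat 10 (L): throw ball3 h=4 -> lands@14:L; in-air after throw: [b4@11:R b6@12:L b5@13:R b3@14:L b1@16:L b2@17:R]
Ball 3: thrown@2 h=4 -> first land @6; rethrown@6 h=4 -> second land @10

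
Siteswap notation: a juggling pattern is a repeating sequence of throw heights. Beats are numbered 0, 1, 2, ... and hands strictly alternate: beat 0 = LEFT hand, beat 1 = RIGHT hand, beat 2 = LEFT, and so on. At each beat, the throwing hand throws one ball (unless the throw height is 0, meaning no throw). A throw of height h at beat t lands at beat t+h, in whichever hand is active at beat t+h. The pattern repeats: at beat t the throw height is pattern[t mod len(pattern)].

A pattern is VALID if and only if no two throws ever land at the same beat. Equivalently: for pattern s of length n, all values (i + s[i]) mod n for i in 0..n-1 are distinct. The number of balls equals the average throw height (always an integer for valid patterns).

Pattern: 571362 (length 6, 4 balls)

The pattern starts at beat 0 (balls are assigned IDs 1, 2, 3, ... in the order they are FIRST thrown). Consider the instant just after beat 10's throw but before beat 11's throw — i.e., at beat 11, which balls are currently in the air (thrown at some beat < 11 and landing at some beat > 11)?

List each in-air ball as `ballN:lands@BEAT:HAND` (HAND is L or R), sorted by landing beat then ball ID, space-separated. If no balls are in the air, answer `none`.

Beat 0 (L): throw ball1 h=5 -> lands@5:R; in-air after throw: [b1@5:R]
Beat 1 (R): throw ball2 h=7 -> lands@8:L; in-air after throw: [b1@5:R b2@8:L]
Beat 2 (L): throw ball3 h=1 -> lands@3:R; in-air after throw: [b3@3:R b1@5:R b2@8:L]
Beat 3 (R): throw ball3 h=3 -> lands@6:L; in-air after throw: [b1@5:R b3@6:L b2@8:L]
Beat 4 (L): throw ball4 h=6 -> lands@10:L; in-air after throw: [b1@5:R b3@6:L b2@8:L b4@10:L]
Beat 5 (R): throw ball1 h=2 -> lands@7:R; in-air after throw: [b3@6:L b1@7:R b2@8:L b4@10:L]
Beat 6 (L): throw ball3 h=5 -> lands@11:R; in-air after throw: [b1@7:R b2@8:L b4@10:L b3@11:R]
Beat 7 (R): throw ball1 h=7 -> lands@14:L; in-air after throw: [b2@8:L b4@10:L b3@11:R b1@14:L]
Beat 8 (L): throw ball2 h=1 -> lands@9:R; in-air after throw: [b2@9:R b4@10:L b3@11:R b1@14:L]
Beat 9 (R): throw ball2 h=3 -> lands@12:L; in-air after throw: [b4@10:L b3@11:R b2@12:L b1@14:L]
Beat 10 (L): throw ball4 h=6 -> lands@16:L; in-air after throw: [b3@11:R b2@12:L b1@14:L b4@16:L]
Beat 11 (R): throw ball3 h=2 -> lands@13:R; in-air after throw: [b2@12:L b3@13:R b1@14:L b4@16:L]

Answer: ball2:lands@12:L ball1:lands@14:L ball4:lands@16:L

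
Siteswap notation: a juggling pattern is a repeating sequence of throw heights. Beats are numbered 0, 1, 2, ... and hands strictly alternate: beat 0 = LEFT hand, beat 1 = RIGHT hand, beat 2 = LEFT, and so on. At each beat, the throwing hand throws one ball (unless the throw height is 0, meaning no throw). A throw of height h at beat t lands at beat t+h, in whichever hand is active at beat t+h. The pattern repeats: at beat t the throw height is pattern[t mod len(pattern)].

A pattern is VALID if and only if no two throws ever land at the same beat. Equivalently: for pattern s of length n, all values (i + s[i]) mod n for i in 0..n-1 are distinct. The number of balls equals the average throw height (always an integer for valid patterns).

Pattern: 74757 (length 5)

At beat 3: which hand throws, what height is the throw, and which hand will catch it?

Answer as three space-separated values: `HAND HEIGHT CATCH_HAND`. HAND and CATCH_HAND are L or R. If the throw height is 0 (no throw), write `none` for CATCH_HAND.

Beat 3: 3 mod 2 = 1, so hand = R
Throw height = pattern[3 mod 5] = pattern[3] = 5
Lands at beat 3+5=8, 8 mod 2 = 0, so catch hand = L

Answer: R 5 L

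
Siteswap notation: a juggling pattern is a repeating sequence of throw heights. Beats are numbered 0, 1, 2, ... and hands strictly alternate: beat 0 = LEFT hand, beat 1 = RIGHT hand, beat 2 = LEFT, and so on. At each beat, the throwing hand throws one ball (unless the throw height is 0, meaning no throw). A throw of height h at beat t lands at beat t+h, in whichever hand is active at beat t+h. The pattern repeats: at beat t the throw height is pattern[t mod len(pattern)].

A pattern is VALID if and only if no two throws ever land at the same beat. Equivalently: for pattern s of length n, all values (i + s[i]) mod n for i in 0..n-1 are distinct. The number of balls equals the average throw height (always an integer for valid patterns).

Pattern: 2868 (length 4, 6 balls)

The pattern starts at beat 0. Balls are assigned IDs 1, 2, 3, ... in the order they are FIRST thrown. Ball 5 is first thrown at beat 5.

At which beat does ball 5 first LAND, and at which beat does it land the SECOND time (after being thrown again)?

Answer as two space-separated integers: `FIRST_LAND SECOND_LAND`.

Beat 0 (L): throw ball1 h=2 -> lands@2:L; in-air after throw: [b1@2:L]
Beat 1 (R): throw ball2 h=8 -> lands@9:R; in-air after throw: [b1@2:L b2@9:R]
Beat 2 (L): throw ball1 h=6 -> lands@8:L; in-air after throw: [b1@8:L b2@9:R]
Beat 3 (R): throw ball3 h=8 -> lands@11:R; in-air after throw: [b1@8:L b2@9:R b3@11:R]
Beat 4 (L): throw ball4 h=2 -> lands@6:L; in-air after throw: [b4@6:L b1@8:L b2@9:R b3@11:R]
Beat 5 (R): throw ball5 h=8 -> lands@13:R; in-air after throw: [b4@6:L b1@8:L b2@9:R b3@11:R b5@13:R]
Beat 6 (L): throw ball4 h=6 -> lands@12:L; in-air after throw: [b1@8:L b2@9:R b3@11:R b4@12:L b5@13:R]
Beat 7 (R): throw ball6 h=8 -> lands@15:R; in-air after throw: [b1@8:L b2@9:R b3@11:R b4@12:L b5@13:R b6@15:R]
Beat 8 (L): throw ball1 h=2 -> lands@10:L; in-air after throw: [b2@9:R b1@10:L b3@11:R b4@12:L b5@13:R b6@15:R]
Beat 9 (R): throw ball2 h=8 -> lands@17:R; in-air after throw: [b1@10:L b3@11:R b4@12:L b5@13:R b6@15:R b2@17:R]
Beat 10 (L): throw ball1 h=6 -> lands@16:L; in-air after throw: [b3@11:R b4@12:L b5@13:R b6@15:R b1@16:L b2@17:R]
Beat 11 (R): throw ball3 h=8 -> lands@19:R; in-air after throw: [b4@12:L b5@13:R b6@15:R b1@16:L b2@17:R b3@19:R]
Beat 12 (L): throw ball4 h=2 -> lands@14:L; in-air after throw: [b5@13:R b4@14:L b6@15:R b1@16:L b2@17:R b3@19:R]
Beat 13 (R): throw ball5 h=8 -> lands@21:R; in-air after throw: [b4@14:L b6@15:R b1@16:L b2@17:R b3@19:R b5@21:R]
Beat 14 (L): throw ball4 h=6 -> lands@20:L; in-air after throw: [b6@15:R b1@16:L b2@17:R b3@19:R b4@20:L b5@21:R]
Beat 15 (R): throw ball6 h=8 -> lands@23:R; in-air after throw: [b1@16:L b2@17:R b3@19:R b4@20:L b5@21:R b6@23:R]
Beat 16 (L): throw ball1 h=2 -> lands@18:L; in-air after throw: [b2@17:R b1@18:L b3@19:R b4@20:L b5@21:R b6@23:R]
Beat 17 (R): throw ball2 h=8 -> lands@25:R; in-air after throw: [b1@18:L b3@19:R b4@20:L b5@21:R b6@23:R b2@25:R]
Ball 5: thrown@5 h=8 -> first land @13; rethrown@13 h=8 -> second land @21

Answer: 13 21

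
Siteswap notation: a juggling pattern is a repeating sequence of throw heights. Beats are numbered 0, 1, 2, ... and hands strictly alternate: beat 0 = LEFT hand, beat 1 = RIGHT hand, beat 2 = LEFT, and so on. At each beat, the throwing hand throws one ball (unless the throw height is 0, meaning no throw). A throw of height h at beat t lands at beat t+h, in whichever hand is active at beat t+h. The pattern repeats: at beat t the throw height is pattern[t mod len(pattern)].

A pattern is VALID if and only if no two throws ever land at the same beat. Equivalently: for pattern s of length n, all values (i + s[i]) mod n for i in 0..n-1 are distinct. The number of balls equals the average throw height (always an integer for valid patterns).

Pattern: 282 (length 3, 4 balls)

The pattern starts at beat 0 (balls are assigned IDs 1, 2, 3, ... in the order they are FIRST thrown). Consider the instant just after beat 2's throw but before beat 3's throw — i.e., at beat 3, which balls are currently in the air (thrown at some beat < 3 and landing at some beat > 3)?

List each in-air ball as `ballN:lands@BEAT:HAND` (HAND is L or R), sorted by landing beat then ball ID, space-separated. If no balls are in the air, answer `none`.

Beat 0 (L): throw ball1 h=2 -> lands@2:L; in-air after throw: [b1@2:L]
Beat 1 (R): throw ball2 h=8 -> lands@9:R; in-air after throw: [b1@2:L b2@9:R]
Beat 2 (L): throw ball1 h=2 -> lands@4:L; in-air after throw: [b1@4:L b2@9:R]
Beat 3 (R): throw ball3 h=2 -> lands@5:R; in-air after throw: [b1@4:L b3@5:R b2@9:R]

Answer: ball1:lands@4:L ball2:lands@9:R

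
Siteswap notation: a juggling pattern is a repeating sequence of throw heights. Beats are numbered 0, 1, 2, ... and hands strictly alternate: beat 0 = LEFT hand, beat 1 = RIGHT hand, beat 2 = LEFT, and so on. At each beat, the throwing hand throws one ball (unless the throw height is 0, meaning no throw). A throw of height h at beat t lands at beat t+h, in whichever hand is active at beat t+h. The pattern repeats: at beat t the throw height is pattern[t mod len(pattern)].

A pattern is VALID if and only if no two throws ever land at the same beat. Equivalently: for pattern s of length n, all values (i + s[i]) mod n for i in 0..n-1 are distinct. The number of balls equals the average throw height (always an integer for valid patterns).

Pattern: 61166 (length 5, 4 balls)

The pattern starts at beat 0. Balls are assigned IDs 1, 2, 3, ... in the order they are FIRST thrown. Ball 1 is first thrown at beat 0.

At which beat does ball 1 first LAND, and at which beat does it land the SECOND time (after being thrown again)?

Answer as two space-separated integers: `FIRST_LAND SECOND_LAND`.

Beat 0 (L): throw ball1 h=6 -> lands@6:L; in-air after throw: [b1@6:L]
Beat 1 (R): throw ball2 h=1 -> lands@2:L; in-air after throw: [b2@2:L b1@6:L]
Beat 2 (L): throw ball2 h=1 -> lands@3:R; in-air after throw: [b2@3:R b1@6:L]
Beat 3 (R): throw ball2 h=6 -> lands@9:R; in-air after throw: [b1@6:L b2@9:R]
Beat 4 (L): throw ball3 h=6 -> lands@10:L; in-air after throw: [b1@6:L b2@9:R b3@10:L]
Beat 5 (R): throw ball4 h=6 -> lands@11:R; in-air after throw: [b1@6:L b2@9:R b3@10:L b4@11:R]
Beat 6 (L): throw ball1 h=1 -> lands@7:R; in-air after throw: [b1@7:R b2@9:R b3@10:L b4@11:R]
Beat 7 (R): throw ball1 h=1 -> lands@8:L; in-air after throw: [b1@8:L b2@9:R b3@10:L b4@11:R]
Ball 1: thrown@0 h=6 -> first land @6; rethrown@6 h=1 -> second land @7

Answer: 6 7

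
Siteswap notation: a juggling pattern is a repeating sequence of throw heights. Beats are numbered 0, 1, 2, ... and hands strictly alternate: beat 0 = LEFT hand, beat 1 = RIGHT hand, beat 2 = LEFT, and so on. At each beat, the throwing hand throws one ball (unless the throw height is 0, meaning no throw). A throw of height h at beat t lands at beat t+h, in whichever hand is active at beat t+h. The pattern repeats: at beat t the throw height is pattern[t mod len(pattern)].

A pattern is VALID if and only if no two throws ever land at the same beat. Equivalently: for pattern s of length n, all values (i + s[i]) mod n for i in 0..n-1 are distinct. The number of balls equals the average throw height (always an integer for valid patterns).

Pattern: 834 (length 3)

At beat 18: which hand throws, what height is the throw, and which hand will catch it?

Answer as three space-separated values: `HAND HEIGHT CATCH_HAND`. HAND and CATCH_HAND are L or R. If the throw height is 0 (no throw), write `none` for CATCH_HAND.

Answer: L 8 L

Derivation:
Beat 18: 18 mod 2 = 0, so hand = L
Throw height = pattern[18 mod 3] = pattern[0] = 8
Lands at beat 18+8=26, 26 mod 2 = 0, so catch hand = L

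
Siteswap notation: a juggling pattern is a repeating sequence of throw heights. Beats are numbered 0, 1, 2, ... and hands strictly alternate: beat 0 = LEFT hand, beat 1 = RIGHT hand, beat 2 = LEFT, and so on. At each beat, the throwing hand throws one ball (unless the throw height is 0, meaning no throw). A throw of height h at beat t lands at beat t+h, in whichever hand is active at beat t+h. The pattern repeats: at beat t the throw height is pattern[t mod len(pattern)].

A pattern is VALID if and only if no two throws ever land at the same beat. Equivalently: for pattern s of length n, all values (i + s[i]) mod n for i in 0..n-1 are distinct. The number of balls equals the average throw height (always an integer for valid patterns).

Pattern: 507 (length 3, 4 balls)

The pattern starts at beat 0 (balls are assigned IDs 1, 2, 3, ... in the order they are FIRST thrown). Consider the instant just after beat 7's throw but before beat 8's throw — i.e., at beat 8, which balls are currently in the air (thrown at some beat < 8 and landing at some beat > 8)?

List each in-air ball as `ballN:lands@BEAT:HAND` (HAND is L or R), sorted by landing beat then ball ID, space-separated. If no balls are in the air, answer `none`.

Beat 0 (L): throw ball1 h=5 -> lands@5:R; in-air after throw: [b1@5:R]
Beat 2 (L): throw ball2 h=7 -> lands@9:R; in-air after throw: [b1@5:R b2@9:R]
Beat 3 (R): throw ball3 h=5 -> lands@8:L; in-air after throw: [b1@5:R b3@8:L b2@9:R]
Beat 5 (R): throw ball1 h=7 -> lands@12:L; in-air after throw: [b3@8:L b2@9:R b1@12:L]
Beat 6 (L): throw ball4 h=5 -> lands@11:R; in-air after throw: [b3@8:L b2@9:R b4@11:R b1@12:L]
Beat 8 (L): throw ball3 h=7 -> lands@15:R; in-air after throw: [b2@9:R b4@11:R b1@12:L b3@15:R]

Answer: ball2:lands@9:R ball4:lands@11:R ball1:lands@12:L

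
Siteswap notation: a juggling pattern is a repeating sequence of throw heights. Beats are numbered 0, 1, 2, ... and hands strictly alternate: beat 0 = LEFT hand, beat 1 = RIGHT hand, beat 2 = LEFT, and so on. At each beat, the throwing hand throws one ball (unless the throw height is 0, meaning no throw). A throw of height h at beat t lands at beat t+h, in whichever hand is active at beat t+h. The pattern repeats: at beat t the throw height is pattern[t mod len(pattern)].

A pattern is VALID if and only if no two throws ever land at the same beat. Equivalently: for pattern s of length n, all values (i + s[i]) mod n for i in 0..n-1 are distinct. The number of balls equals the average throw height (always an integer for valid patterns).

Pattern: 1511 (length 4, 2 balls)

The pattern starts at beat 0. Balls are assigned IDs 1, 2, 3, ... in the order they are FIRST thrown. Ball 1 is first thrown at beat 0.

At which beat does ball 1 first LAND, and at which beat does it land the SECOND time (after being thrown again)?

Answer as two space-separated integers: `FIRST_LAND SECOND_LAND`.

Beat 0 (L): throw ball1 h=1 -> lands@1:R; in-air after throw: [b1@1:R]
Beat 1 (R): throw ball1 h=5 -> lands@6:L; in-air after throw: [b1@6:L]
Beat 2 (L): throw ball2 h=1 -> lands@3:R; in-air after throw: [b2@3:R b1@6:L]
Beat 3 (R): throw ball2 h=1 -> lands@4:L; in-air after throw: [b2@4:L b1@6:L]
Beat 4 (L): throw ball2 h=1 -> lands@5:R; in-air after throw: [b2@5:R b1@6:L]
Beat 5 (R): throw ball2 h=5 -> lands@10:L; in-air after throw: [b1@6:L b2@10:L]
Beat 6 (L): throw ball1 h=1 -> lands@7:R; in-air after throw: [b1@7:R b2@10:L]
Ball 1: thrown@0 h=1 -> first land @1; rethrown@1 h=5 -> second land @6

Answer: 1 6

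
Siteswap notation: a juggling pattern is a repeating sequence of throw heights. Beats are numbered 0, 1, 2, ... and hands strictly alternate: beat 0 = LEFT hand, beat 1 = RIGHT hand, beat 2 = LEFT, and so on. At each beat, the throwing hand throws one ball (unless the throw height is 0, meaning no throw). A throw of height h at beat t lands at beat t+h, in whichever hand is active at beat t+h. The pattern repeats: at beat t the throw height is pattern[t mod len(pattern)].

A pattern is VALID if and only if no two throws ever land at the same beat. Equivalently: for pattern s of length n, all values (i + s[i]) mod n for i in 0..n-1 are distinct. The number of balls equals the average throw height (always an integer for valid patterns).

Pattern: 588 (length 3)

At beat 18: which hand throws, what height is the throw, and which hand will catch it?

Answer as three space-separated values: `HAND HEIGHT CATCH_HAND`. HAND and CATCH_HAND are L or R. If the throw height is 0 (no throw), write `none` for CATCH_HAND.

Answer: L 5 R

Derivation:
Beat 18: 18 mod 2 = 0, so hand = L
Throw height = pattern[18 mod 3] = pattern[0] = 5
Lands at beat 18+5=23, 23 mod 2 = 1, so catch hand = R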